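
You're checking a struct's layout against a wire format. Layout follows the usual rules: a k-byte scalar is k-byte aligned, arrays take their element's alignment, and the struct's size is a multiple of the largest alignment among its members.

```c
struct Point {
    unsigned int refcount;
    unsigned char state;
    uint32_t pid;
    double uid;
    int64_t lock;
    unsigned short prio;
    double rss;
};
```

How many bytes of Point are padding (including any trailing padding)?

refcount at 0 (size 4, align 4) → ends 4
state at 4 (size 1, align 1) → ends 5
pad 3 to align 4 for pid
pid at 8 (size 4, align 4) → ends 12
pad 4 to align 8 for uid
uid at 16 (size 8, align 8) → ends 24
lock at 24 (size 8, align 8) → ends 32
prio at 32 (size 2, align 2) → ends 34
pad 6 to align 8 for rss
rss at 40 (size 8, align 8) → ends 48
total 48 bytes, alignment 8
data bytes 35, size 48 → padding 13

13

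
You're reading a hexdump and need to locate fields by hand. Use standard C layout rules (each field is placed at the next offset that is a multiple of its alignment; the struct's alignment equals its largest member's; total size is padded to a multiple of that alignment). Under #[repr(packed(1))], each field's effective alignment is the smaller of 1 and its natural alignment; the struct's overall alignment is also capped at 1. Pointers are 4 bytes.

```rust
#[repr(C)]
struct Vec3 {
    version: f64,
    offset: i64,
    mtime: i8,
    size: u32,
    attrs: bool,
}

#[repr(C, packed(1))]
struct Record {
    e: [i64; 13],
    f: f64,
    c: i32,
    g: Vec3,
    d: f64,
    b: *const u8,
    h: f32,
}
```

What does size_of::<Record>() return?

164 bytes

Vec3: version at 0 (size 8, align 8) → ends 8; offset at 8 (size 8, align 8) → ends 16; mtime at 16 (size 1, align 1) → ends 17; pad 3 to align 4 for size; size at 20 (size 4, align 4) → ends 24; attrs at 24 (size 1, align 1) → ends 25; tail pad 7 to reach multiple of 8; total 32 bytes, alignment 8
e at 0 (size 104, align 1) → ends 104
f at 104 (size 8, align 1) → ends 112
c at 112 (size 4, align 1) → ends 116
g at 116 (size 32, align 1) → ends 148
d at 148 (size 8, align 1) → ends 156
b at 156 (size 4, align 1) → ends 160
h at 160 (size 4, align 1) → ends 164
total 164 bytes, alignment 1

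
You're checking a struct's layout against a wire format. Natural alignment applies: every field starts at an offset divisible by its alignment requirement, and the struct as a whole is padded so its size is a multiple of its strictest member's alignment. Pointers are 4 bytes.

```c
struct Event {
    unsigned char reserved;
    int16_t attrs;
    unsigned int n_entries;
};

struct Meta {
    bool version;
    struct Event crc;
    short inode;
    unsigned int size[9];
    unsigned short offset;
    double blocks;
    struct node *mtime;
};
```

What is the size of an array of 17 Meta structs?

Event: 0..1  reserved  (1B, 1-aligned); 1..2  -- padding (1B); 2..4  attrs  (2B, 2-aligned); 4..8  n_entries  (4B, 4-aligned); sizeof = 8, alignof = 4
0..1  version  (1B, 1-aligned)
1..4  -- padding (3B)
4..12  crc  (8B, 4-aligned)
12..14  inode  (2B, 2-aligned)
14..16  -- padding (2B)
16..52  size  (36B, 4-aligned)
52..54  offset  (2B, 2-aligned)
54..56  -- padding (2B)
56..64  blocks  (8B, 8-aligned)
64..68  mtime  (4B, 4-aligned)
68..72  -- tail padding (4B)
sizeof = 72, alignof = 8
array of 17: 17 × 72 = 1224

1224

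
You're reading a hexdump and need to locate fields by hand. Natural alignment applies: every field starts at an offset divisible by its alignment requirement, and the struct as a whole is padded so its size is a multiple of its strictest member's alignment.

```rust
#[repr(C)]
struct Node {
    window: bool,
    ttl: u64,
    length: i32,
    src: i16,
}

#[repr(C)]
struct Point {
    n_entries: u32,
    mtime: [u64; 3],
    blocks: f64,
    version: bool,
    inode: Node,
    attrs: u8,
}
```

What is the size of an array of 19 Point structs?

1520

Node: @0: window [1B, align 1] → 1; +7 pad (align 8); @8: ttl [8B, align 8] → 16; @16: length [4B, align 4] → 20; @20: src [2B, align 2] → 22; +2 tail pad (align 8); size 24, align 8
@0: n_entries [4B, align 4] → 4
+4 pad (align 8)
@8: mtime [24B, align 8] → 32
@32: blocks [8B, align 8] → 40
@40: version [1B, align 1] → 41
+7 pad (align 8)
@48: inode [24B, align 8] → 72
@72: attrs [1B, align 1] → 73
+7 tail pad (align 8)
size 80, align 8
array of 19: 19 × 80 = 1520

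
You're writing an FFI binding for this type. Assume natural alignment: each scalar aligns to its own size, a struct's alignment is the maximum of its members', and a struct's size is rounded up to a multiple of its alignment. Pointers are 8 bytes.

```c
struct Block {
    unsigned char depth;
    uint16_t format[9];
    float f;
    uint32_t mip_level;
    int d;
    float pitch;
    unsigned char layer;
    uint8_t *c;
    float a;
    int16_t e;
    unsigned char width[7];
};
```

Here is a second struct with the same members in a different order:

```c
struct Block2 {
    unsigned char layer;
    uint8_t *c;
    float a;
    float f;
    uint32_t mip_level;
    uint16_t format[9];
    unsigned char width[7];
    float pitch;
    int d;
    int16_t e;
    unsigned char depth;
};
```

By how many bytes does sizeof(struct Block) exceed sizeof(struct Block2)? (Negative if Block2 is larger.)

depth at 0 (size 1, align 1) → ends 1
pad 1 to align 2 for format
format at 2 (size 18, align 2) → ends 20
f at 20 (size 4, align 4) → ends 24
mip_level at 24 (size 4, align 4) → ends 28
d at 28 (size 4, align 4) → ends 32
pitch at 32 (size 4, align 4) → ends 36
layer at 36 (size 1, align 1) → ends 37
pad 3 to align 8 for c
c at 40 (size 8, align 8) → ends 48
a at 48 (size 4, align 4) → ends 52
e at 52 (size 2, align 2) → ends 54
width at 54 (size 7, align 1) → ends 61
tail pad 3 to reach multiple of 8
total 64 bytes, alignment 8
— Block2 —
layer at 0 (size 1, align 1) → ends 1
pad 7 to align 8 for c
c at 8 (size 8, align 8) → ends 16
a at 16 (size 4, align 4) → ends 20
f at 20 (size 4, align 4) → ends 24
mip_level at 24 (size 4, align 4) → ends 28
format at 28 (size 18, align 2) → ends 46
width at 46 (size 7, align 1) → ends 53
pad 3 to align 4 for pitch
pitch at 56 (size 4, align 4) → ends 60
d at 60 (size 4, align 4) → ends 64
e at 64 (size 2, align 2) → ends 66
depth at 66 (size 1, align 1) → ends 67
tail pad 5 to reach multiple of 8
total 72 bytes, alignment 8
64 − 72 = -8

-8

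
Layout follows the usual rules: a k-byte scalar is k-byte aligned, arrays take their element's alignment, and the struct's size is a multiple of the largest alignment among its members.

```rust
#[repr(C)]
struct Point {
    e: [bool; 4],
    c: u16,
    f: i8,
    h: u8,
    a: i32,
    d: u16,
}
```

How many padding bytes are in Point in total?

0..4  e  (4B, 1-aligned)
4..6  c  (2B, 2-aligned)
6..7  f  (1B, 1-aligned)
7..8  h  (1B, 1-aligned)
8..12  a  (4B, 4-aligned)
12..14  d  (2B, 2-aligned)
14..16  -- tail padding (2B)
sizeof = 16, alignof = 4
data bytes 14, size 16 → padding 2

2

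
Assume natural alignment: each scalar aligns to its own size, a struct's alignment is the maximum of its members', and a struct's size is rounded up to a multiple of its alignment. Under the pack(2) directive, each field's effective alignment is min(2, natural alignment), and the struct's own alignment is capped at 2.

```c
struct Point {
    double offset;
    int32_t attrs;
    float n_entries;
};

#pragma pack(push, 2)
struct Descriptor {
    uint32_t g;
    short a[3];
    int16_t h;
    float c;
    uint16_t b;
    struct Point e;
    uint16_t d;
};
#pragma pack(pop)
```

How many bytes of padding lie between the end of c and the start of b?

0

Point: offset at 0 (size 8, align 8) → ends 8; attrs at 8 (size 4, align 4) → ends 12; n_entries at 12 (size 4, align 4) → ends 16; total 16 bytes, alignment 8
g at 0 (size 4, align 2) → ends 4
a at 4 (size 6, align 2) → ends 10
h at 10 (size 2, align 2) → ends 12
c at 12 (size 4, align 2) → ends 16
b at 16 (size 2, align 2) → ends 18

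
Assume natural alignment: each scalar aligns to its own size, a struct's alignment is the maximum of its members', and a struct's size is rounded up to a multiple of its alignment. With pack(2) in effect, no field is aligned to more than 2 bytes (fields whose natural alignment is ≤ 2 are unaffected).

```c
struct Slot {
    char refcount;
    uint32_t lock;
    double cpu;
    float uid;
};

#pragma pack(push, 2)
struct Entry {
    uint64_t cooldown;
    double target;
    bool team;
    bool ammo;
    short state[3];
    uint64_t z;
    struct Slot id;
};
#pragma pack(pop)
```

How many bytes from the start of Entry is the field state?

Slot: @0: refcount [1B, align 1] → 1; +3 pad (align 4); @4: lock [4B, align 4] → 8; @8: cpu [8B, align 8] → 16; @16: uid [4B, align 4] → 20; +4 tail pad (align 8); size 24, align 8
@0: cooldown [8B, align 2] → 8
@8: target [8B, align 2] → 16
@16: team [1B, align 1] → 17
@17: ammo [1B, align 1] → 18
@18: state [6B, align 2] → 24

18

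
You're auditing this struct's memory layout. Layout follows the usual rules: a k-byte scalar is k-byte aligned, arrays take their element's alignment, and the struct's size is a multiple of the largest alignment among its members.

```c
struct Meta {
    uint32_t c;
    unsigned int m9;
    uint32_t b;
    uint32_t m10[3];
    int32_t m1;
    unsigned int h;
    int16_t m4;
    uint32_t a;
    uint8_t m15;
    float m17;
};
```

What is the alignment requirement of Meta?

member alignments: c=4, m9=4, b=4, m10=4, m1=4, h=4, m4=2, a=4, m15=1, m17=4
max = 4

4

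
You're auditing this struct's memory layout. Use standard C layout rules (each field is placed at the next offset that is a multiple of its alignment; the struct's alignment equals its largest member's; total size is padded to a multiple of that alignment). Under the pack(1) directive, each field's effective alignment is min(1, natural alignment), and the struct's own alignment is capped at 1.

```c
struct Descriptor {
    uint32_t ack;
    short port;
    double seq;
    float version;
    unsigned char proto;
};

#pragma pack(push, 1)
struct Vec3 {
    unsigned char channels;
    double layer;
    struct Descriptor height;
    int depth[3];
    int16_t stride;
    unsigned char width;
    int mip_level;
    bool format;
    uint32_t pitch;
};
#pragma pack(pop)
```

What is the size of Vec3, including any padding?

Descriptor: ack at 0 (size 4, align 4) → ends 4; port at 4 (size 2, align 2) → ends 6; pad 2 to align 8 for seq; seq at 8 (size 8, align 8) → ends 16; version at 16 (size 4, align 4) → ends 20; proto at 20 (size 1, align 1) → ends 21; tail pad 3 to reach multiple of 8; total 24 bytes, alignment 8
channels at 0 (size 1, align 1) → ends 1
layer at 1 (size 8, align 1) → ends 9
height at 9 (size 24, align 1) → ends 33
depth at 33 (size 12, align 1) → ends 45
stride at 45 (size 2, align 1) → ends 47
width at 47 (size 1, align 1) → ends 48
mip_level at 48 (size 4, align 1) → ends 52
format at 52 (size 1, align 1) → ends 53
pitch at 53 (size 4, align 1) → ends 57
total 57 bytes, alignment 1

57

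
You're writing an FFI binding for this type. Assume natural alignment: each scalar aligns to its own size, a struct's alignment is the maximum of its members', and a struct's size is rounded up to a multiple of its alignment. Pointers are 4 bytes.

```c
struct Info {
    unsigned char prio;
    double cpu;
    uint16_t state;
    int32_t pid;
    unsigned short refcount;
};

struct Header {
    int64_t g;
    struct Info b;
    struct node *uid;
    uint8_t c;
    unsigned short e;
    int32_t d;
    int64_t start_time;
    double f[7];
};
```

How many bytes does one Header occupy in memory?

Info: @0: prio [1B, align 1] → 1; +7 pad (align 8); @8: cpu [8B, align 8] → 16; @16: state [2B, align 2] → 18; +2 pad (align 4); @20: pid [4B, align 4] → 24; @24: refcount [2B, align 2] → 26; +6 tail pad (align 8); size 32, align 8
@0: g [8B, align 8] → 8
@8: b [32B, align 8] → 40
@40: uid [4B, align 4] → 44
@44: c [1B, align 1] → 45
+1 pad (align 2)
@46: e [2B, align 2] → 48
@48: d [4B, align 4] → 52
+4 pad (align 8)
@56: start_time [8B, align 8] → 64
@64: f [56B, align 8] → 120
size 120, align 8

120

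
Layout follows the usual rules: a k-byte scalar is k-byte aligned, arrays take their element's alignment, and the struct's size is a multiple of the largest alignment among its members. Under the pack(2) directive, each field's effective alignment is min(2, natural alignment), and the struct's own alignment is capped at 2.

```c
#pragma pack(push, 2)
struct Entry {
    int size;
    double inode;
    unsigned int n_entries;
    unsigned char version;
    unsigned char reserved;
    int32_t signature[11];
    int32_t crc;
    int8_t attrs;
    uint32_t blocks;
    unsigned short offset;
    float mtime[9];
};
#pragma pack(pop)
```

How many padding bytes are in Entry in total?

1

size at 0 (size 4, align 2) → ends 4
inode at 4 (size 8, align 2) → ends 12
n_entries at 12 (size 4, align 2) → ends 16
version at 16 (size 1, align 1) → ends 17
reserved at 17 (size 1, align 1) → ends 18
signature at 18 (size 44, align 2) → ends 62
crc at 62 (size 4, align 2) → ends 66
attrs at 66 (size 1, align 1) → ends 67
pad 1 to align 2 for blocks
blocks at 68 (size 4, align 2) → ends 72
offset at 72 (size 2, align 2) → ends 74
mtime at 74 (size 36, align 2) → ends 110
total 110 bytes, alignment 2
data bytes 109, size 110 → padding 1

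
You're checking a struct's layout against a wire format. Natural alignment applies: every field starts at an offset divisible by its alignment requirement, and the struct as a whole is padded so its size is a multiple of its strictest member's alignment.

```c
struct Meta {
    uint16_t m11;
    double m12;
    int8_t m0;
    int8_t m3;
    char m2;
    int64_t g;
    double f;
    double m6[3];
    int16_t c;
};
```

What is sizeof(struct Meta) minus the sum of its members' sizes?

17

m11 at 0 (size 2, align 2) → ends 2
pad 6 to align 8 for m12
m12 at 8 (size 8, align 8) → ends 16
m0 at 16 (size 1, align 1) → ends 17
m3 at 17 (size 1, align 1) → ends 18
m2 at 18 (size 1, align 1) → ends 19
pad 5 to align 8 for g
g at 24 (size 8, align 8) → ends 32
f at 32 (size 8, align 8) → ends 40
m6 at 40 (size 24, align 8) → ends 64
c at 64 (size 2, align 2) → ends 66
tail pad 6 to reach multiple of 8
total 72 bytes, alignment 8
data bytes 55, size 72 → padding 17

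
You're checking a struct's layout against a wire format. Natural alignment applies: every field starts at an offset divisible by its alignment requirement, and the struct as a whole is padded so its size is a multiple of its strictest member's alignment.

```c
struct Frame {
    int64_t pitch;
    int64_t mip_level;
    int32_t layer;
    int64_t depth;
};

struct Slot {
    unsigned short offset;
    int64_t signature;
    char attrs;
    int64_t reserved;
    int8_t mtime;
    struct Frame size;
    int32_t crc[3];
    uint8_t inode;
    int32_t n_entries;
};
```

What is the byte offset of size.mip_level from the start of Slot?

48

Frame: @0: pitch [8B, align 8] → 8; @8: mip_level [8B, align 8] → 16; @16: layer [4B, align 4] → 20; +4 pad (align 8); @24: depth [8B, align 8] → 32; size 32, align 8
@0: offset [2B, align 2] → 2
+6 pad (align 8)
@8: signature [8B, align 8] → 16
@16: attrs [1B, align 1] → 17
+7 pad (align 8)
@24: reserved [8B, align 8] → 32
@32: mtime [1B, align 1] → 33
+7 pad (align 8)
@40: size [32B, align 8] → 72
within Frame: mip_level at 8
40 + 8 = 48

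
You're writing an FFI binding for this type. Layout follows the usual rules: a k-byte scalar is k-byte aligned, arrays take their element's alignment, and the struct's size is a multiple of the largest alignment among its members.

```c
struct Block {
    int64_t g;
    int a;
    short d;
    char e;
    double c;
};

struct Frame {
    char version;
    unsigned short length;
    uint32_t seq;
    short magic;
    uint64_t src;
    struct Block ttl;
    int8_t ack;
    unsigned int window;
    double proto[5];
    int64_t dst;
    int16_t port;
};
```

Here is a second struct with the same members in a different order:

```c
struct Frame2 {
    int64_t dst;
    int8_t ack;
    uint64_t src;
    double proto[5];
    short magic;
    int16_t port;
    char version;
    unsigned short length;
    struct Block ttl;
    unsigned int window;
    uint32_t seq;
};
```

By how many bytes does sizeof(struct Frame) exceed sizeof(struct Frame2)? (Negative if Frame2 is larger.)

Block: g at 0 (size 8, align 8) → ends 8; a at 8 (size 4, align 4) → ends 12; d at 12 (size 2, align 2) → ends 14; e at 14 (size 1, align 1) → ends 15; pad 1 to align 8 for c; c at 16 (size 8, align 8) → ends 24; total 24 bytes, alignment 8
version at 0 (size 1, align 1) → ends 1
pad 1 to align 2 for length
length at 2 (size 2, align 2) → ends 4
seq at 4 (size 4, align 4) → ends 8
magic at 8 (size 2, align 2) → ends 10
pad 6 to align 8 for src
src at 16 (size 8, align 8) → ends 24
ttl at 24 (size 24, align 8) → ends 48
ack at 48 (size 1, align 1) → ends 49
pad 3 to align 4 for window
window at 52 (size 4, align 4) → ends 56
proto at 56 (size 40, align 8) → ends 96
dst at 96 (size 8, align 8) → ends 104
port at 104 (size 2, align 2) → ends 106
tail pad 6 to reach multiple of 8
total 112 bytes, alignment 8
— Frame2 —
dst at 0 (size 8, align 8) → ends 8
ack at 8 (size 1, align 1) → ends 9
pad 7 to align 8 for src
src at 16 (size 8, align 8) → ends 24
proto at 24 (size 40, align 8) → ends 64
magic at 64 (size 2, align 2) → ends 66
port at 66 (size 2, align 2) → ends 68
version at 68 (size 1, align 1) → ends 69
pad 1 to align 2 for length
length at 70 (size 2, align 2) → ends 72
ttl at 72 (size 24, align 8) → ends 96
window at 96 (size 4, align 4) → ends 100
seq at 100 (size 4, align 4) → ends 104
total 104 bytes, alignment 8
112 − 104 = 8

8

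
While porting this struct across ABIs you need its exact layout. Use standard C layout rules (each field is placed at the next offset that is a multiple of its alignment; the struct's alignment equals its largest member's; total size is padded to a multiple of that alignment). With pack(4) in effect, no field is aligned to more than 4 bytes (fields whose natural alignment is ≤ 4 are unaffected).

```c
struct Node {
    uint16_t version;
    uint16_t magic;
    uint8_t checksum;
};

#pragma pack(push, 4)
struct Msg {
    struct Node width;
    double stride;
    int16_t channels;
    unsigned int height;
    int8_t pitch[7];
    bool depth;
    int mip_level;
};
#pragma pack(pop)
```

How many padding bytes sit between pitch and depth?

Node: version at 0 (size 2, align 2) → ends 2; magic at 2 (size 2, align 2) → ends 4; checksum at 4 (size 1, align 1) → ends 5; tail pad 1 to reach multiple of 2; total 6 bytes, alignment 2
width at 0 (size 6, align 2) → ends 6
pad 2 to align 4 for stride
stride at 8 (size 8, align 4) → ends 16
channels at 16 (size 2, align 2) → ends 18
pad 2 to align 4 for height
height at 20 (size 4, align 4) → ends 24
pitch at 24 (size 7, align 1) → ends 31
depth at 31 (size 1, align 1) → ends 32

0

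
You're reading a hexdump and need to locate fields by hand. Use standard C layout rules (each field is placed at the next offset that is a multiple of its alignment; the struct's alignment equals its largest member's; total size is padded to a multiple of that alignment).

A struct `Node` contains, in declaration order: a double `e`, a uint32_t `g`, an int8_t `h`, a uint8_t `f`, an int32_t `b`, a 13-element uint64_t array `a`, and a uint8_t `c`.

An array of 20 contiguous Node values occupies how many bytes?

2720

e at 0 (size 8, align 8) → ends 8
g at 8 (size 4, align 4) → ends 12
h at 12 (size 1, align 1) → ends 13
f at 13 (size 1, align 1) → ends 14
pad 2 to align 4 for b
b at 16 (size 4, align 4) → ends 20
pad 4 to align 8 for a
a at 24 (size 104, align 8) → ends 128
c at 128 (size 1, align 1) → ends 129
tail pad 7 to reach multiple of 8
total 136 bytes, alignment 8
array of 20: 20 × 136 = 2720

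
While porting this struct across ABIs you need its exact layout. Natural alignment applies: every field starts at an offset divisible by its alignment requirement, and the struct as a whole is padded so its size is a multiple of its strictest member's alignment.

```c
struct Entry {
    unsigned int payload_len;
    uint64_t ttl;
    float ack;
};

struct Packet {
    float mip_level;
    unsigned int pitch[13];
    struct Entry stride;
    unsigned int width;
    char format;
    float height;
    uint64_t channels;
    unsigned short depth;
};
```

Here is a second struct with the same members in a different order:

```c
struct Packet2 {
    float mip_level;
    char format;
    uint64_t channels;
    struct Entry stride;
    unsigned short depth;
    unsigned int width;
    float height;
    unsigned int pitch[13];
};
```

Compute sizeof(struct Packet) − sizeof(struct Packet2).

8

Entry: payload_len at 0 (size 4, align 4) → ends 4; pad 4 to align 8 for ttl; ttl at 8 (size 8, align 8) → ends 16; ack at 16 (size 4, align 4) → ends 20; tail pad 4 to reach multiple of 8; total 24 bytes, alignment 8
mip_level at 0 (size 4, align 4) → ends 4
pitch at 4 (size 52, align 4) → ends 56
stride at 56 (size 24, align 8) → ends 80
width at 80 (size 4, align 4) → ends 84
format at 84 (size 1, align 1) → ends 85
pad 3 to align 4 for height
height at 88 (size 4, align 4) → ends 92
pad 4 to align 8 for channels
channels at 96 (size 8, align 8) → ends 104
depth at 104 (size 2, align 2) → ends 106
tail pad 6 to reach multiple of 8
total 112 bytes, alignment 8
— Packet2 —
mip_level at 0 (size 4, align 4) → ends 4
format at 4 (size 1, align 1) → ends 5
pad 3 to align 8 for channels
channels at 8 (size 8, align 8) → ends 16
stride at 16 (size 24, align 8) → ends 40
depth at 40 (size 2, align 2) → ends 42
pad 2 to align 4 for width
width at 44 (size 4, align 4) → ends 48
height at 48 (size 4, align 4) → ends 52
pitch at 52 (size 52, align 4) → ends 104
total 104 bytes, alignment 8
112 − 104 = 8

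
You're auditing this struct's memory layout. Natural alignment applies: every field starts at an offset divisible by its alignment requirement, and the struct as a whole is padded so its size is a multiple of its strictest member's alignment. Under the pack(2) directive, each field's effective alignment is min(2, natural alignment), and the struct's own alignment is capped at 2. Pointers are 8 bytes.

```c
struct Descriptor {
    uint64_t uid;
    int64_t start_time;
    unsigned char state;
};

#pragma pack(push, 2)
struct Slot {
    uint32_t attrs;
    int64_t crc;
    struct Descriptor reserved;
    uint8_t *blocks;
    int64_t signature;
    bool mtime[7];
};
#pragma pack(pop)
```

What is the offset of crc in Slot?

4

Descriptor: 0..8  uid  (8B, 8-aligned); 8..16  start_time  (8B, 8-aligned); 16..17  state  (1B, 1-aligned); 17..24  -- tail padding (7B); sizeof = 24, alignof = 8
0..4  attrs  (4B, 2-aligned)
4..12  crc  (8B, 2-aligned)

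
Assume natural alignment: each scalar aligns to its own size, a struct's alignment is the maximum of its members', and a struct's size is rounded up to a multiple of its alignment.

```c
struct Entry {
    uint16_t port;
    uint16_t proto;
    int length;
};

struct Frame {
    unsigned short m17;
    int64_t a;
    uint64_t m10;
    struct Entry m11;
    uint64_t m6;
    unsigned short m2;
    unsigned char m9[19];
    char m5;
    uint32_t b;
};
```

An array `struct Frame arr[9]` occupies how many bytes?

Entry: 0..2  port  (2B, 2-aligned); 2..4  proto  (2B, 2-aligned); 4..8  length  (4B, 4-aligned); sizeof = 8, alignof = 4
0..2  m17  (2B, 2-aligned)
2..8  -- padding (6B)
8..16  a  (8B, 8-aligned)
16..24  m10  (8B, 8-aligned)
24..32  m11  (8B, 4-aligned)
32..40  m6  (8B, 8-aligned)
40..42  m2  (2B, 2-aligned)
42..61  m9  (19B, 1-aligned)
61..62  m5  (1B, 1-aligned)
62..64  -- padding (2B)
64..68  b  (4B, 4-aligned)
68..72  -- tail padding (4B)
sizeof = 72, alignof = 8
array of 9: 9 × 72 = 648

648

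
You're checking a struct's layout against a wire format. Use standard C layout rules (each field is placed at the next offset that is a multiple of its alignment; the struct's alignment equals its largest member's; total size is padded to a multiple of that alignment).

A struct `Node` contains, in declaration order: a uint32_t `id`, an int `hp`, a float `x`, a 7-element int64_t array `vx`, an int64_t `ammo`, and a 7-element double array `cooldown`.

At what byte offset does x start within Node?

8

@0: id [4B, align 4] → 4
@4: hp [4B, align 4] → 8
@8: x [4B, align 4] → 12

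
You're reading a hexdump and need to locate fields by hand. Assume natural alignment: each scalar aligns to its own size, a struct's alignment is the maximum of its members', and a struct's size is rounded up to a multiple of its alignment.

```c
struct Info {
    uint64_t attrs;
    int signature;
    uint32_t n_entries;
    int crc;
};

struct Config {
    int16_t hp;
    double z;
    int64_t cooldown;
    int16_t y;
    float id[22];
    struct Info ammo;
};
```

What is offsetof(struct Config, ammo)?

Info: attrs at 0 (size 8, align 8) → ends 8; signature at 8 (size 4, align 4) → ends 12; n_entries at 12 (size 4, align 4) → ends 16; crc at 16 (size 4, align 4) → ends 20; tail pad 4 to reach multiple of 8; total 24 bytes, alignment 8
hp at 0 (size 2, align 2) → ends 2
pad 6 to align 8 for z
z at 8 (size 8, align 8) → ends 16
cooldown at 16 (size 8, align 8) → ends 24
y at 24 (size 2, align 2) → ends 26
pad 2 to align 4 for id
id at 28 (size 88, align 4) → ends 116
pad 4 to align 8 for ammo
ammo at 120 (size 24, align 8) → ends 144

120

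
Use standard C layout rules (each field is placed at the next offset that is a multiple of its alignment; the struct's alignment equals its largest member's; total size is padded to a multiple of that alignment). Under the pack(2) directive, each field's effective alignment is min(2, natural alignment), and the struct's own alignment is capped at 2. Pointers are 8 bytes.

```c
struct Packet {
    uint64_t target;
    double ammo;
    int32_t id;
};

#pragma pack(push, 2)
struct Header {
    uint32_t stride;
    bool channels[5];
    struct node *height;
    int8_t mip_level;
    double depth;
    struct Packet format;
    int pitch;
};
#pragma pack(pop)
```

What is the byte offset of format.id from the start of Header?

Packet: @0: target [8B, align 8] → 8; @8: ammo [8B, align 8] → 16; @16: id [4B, align 4] → 20; +4 tail pad (align 8); size 24, align 8
@0: stride [4B, align 2] → 4
@4: channels [5B, align 1] → 9
+1 pad (align 2)
@10: height [8B, align 2] → 18
@18: mip_level [1B, align 1] → 19
+1 pad (align 2)
@20: depth [8B, align 2] → 28
@28: format [24B, align 2] → 52
within Packet: id at 16
28 + 16 = 44

44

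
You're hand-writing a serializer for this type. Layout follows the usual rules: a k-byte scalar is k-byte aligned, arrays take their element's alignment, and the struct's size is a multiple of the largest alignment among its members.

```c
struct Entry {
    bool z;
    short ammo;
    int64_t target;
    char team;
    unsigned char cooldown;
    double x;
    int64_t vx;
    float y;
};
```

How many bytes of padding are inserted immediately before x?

z at 0 (size 1, align 1) → ends 1
pad 1 to align 2 for ammo
ammo at 2 (size 2, align 2) → ends 4
pad 4 to align 8 for target
target at 8 (size 8, align 8) → ends 16
team at 16 (size 1, align 1) → ends 17
cooldown at 17 (size 1, align 1) → ends 18
pad 6 to align 8 for x
x at 24 (size 8, align 8) → ends 32

6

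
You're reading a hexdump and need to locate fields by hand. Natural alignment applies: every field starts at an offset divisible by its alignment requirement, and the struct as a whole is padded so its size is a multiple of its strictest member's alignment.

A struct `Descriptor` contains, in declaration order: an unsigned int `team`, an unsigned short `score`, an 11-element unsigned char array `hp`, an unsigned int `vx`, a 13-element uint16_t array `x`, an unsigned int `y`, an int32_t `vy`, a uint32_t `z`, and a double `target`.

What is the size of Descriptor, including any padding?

72 bytes

0..4  team  (4B, 4-aligned)
4..6  score  (2B, 2-aligned)
6..17  hp  (11B, 1-aligned)
17..20  -- padding (3B)
20..24  vx  (4B, 4-aligned)
24..50  x  (26B, 2-aligned)
50..52  -- padding (2B)
52..56  y  (4B, 4-aligned)
56..60  vy  (4B, 4-aligned)
60..64  z  (4B, 4-aligned)
64..72  target  (8B, 8-aligned)
sizeof = 72, alignof = 8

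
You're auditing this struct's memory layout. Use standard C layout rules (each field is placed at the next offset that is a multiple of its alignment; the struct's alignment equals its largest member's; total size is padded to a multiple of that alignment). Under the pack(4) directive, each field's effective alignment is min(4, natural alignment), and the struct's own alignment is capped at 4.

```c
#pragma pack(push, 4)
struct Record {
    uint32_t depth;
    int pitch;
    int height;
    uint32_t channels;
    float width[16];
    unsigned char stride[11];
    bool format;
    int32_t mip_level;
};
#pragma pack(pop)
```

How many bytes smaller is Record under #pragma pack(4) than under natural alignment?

natural layout:
  depth at 0 (size 4, align 4) → ends 4
  pitch at 4 (size 4, align 4) → ends 8
  height at 8 (size 4, align 4) → ends 12
  channels at 12 (size 4, align 4) → ends 16
  width at 16 (size 64, align 4) → ends 80
  stride at 80 (size 11, align 1) → ends 91
  format at 91 (size 1, align 1) → ends 92
  mip_level at 92 (size 4, align 4) → ends 96
  total 96 bytes, alignment 4
packed(4) layout:
  depth at 0 (size 4, align 4) → ends 4
  pitch at 4 (size 4, align 4) → ends 8
  height at 8 (size 4, align 4) → ends 12
  channels at 12 (size 4, align 4) → ends 16
  width at 16 (size 64, align 4) → ends 80
  stride at 80 (size 11, align 1) → ends 91
  format at 91 (size 1, align 1) → ends 92
  mip_level at 92 (size 4, align 4) → ends 96
  total 96 bytes, alignment 4
96 − 96 = 0

0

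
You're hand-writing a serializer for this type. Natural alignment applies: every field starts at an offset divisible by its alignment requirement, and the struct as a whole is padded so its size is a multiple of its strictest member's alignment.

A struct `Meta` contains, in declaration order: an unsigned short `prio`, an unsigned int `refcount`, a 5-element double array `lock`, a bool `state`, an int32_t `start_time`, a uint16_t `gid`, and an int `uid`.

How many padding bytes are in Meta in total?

7

prio at 0 (size 2, align 2) → ends 2
pad 2 to align 4 for refcount
refcount at 4 (size 4, align 4) → ends 8
lock at 8 (size 40, align 8) → ends 48
state at 48 (size 1, align 1) → ends 49
pad 3 to align 4 for start_time
start_time at 52 (size 4, align 4) → ends 56
gid at 56 (size 2, align 2) → ends 58
pad 2 to align 4 for uid
uid at 60 (size 4, align 4) → ends 64
total 64 bytes, alignment 8
data bytes 57, size 64 → padding 7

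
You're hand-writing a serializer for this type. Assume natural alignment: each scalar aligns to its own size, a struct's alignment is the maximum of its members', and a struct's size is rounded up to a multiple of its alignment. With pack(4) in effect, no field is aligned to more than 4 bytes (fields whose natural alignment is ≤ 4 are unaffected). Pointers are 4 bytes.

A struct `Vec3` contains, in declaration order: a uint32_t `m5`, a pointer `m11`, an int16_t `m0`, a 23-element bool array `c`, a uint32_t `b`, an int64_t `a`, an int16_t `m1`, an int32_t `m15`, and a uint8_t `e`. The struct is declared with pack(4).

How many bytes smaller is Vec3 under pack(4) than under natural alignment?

natural layout:
  m5 at 0 (size 4, align 4) → ends 4
  m11 at 4 (size 4, align 4) → ends 8
  m0 at 8 (size 2, align 2) → ends 10
  c at 10 (size 23, align 1) → ends 33
  pad 3 to align 4 for b
  b at 36 (size 4, align 4) → ends 40
  a at 40 (size 8, align 8) → ends 48
  m1 at 48 (size 2, align 2) → ends 50
  pad 2 to align 4 for m15
  m15 at 52 (size 4, align 4) → ends 56
  e at 56 (size 1, align 1) → ends 57
  tail pad 7 to reach multiple of 8
  total 64 bytes, alignment 8
packed(4) layout:
  m5 at 0 (size 4, align 4) → ends 4
  m11 at 4 (size 4, align 4) → ends 8
  m0 at 8 (size 2, align 2) → ends 10
  c at 10 (size 23, align 1) → ends 33
  pad 3 to align 4 for b
  b at 36 (size 4, align 4) → ends 40
  a at 40 (size 8, align 4) → ends 48
  m1 at 48 (size 2, align 2) → ends 50
  pad 2 to align 4 for m15
  m15 at 52 (size 4, align 4) → ends 56
  e at 56 (size 1, align 1) → ends 57
  tail pad 3 to reach multiple of 4
  total 60 bytes, alignment 4
64 − 60 = 4

4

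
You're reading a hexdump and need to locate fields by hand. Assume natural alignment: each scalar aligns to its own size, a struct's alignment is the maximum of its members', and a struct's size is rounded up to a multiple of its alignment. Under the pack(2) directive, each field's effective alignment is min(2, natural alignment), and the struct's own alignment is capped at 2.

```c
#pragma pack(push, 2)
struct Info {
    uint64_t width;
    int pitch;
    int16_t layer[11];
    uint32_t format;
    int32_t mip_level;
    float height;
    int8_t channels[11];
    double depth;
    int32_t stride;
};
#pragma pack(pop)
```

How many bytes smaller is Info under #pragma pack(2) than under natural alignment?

10

natural layout:
  0..8  width  (8B, 8-aligned)
  8..12  pitch  (4B, 4-aligned)
  12..34  layer  (22B, 2-aligned)
  34..36  -- padding (2B)
  36..40  format  (4B, 4-aligned)
  40..44  mip_level  (4B, 4-aligned)
  44..48  height  (4B, 4-aligned)
  48..59  channels  (11B, 1-aligned)
  59..64  -- padding (5B)
  64..72  depth  (8B, 8-aligned)
  72..76  stride  (4B, 4-aligned)
  76..80  -- tail padding (4B)
  sizeof = 80, alignof = 8
packed(2) layout:
  0..8  width  (8B, 2-aligned)
  8..12  pitch  (4B, 2-aligned)
  12..34  layer  (22B, 2-aligned)
  34..38  format  (4B, 2-aligned)
  38..42  mip_level  (4B, 2-aligned)
  42..46  height  (4B, 2-aligned)
  46..57  channels  (11B, 1-aligned)
  57..58  -- padding (1B)
  58..66  depth  (8B, 2-aligned)
  66..70  stride  (4B, 2-aligned)
  sizeof = 70, alignof = 2
80 − 70 = 10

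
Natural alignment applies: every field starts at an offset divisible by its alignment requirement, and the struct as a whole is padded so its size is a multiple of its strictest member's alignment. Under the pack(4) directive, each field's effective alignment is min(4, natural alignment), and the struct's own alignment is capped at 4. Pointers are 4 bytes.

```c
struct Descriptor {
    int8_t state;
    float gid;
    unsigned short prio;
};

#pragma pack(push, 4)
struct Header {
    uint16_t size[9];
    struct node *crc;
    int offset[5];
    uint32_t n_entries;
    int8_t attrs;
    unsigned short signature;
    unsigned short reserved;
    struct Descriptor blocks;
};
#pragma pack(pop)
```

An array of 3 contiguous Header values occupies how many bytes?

204

Descriptor: state at 0 (size 1, align 1) → ends 1; pad 3 to align 4 for gid; gid at 4 (size 4, align 4) → ends 8; prio at 8 (size 2, align 2) → ends 10; tail pad 2 to reach multiple of 4; total 12 bytes, alignment 4
size at 0 (size 18, align 2) → ends 18
pad 2 to align 4 for crc
crc at 20 (size 4, align 4) → ends 24
offset at 24 (size 20, align 4) → ends 44
n_entries at 44 (size 4, align 4) → ends 48
attrs at 48 (size 1, align 1) → ends 49
pad 1 to align 2 for signature
signature at 50 (size 2, align 2) → ends 52
reserved at 52 (size 2, align 2) → ends 54
pad 2 to align 4 for blocks
blocks at 56 (size 12, align 4) → ends 68
total 68 bytes, alignment 4
array of 3: 3 × 68 = 204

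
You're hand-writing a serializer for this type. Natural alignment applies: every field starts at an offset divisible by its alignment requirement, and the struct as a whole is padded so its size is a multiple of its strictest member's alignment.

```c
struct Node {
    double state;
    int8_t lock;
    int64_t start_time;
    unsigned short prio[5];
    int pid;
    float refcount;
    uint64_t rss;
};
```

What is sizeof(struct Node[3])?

168

@0: state [8B, align 8] → 8
@8: lock [1B, align 1] → 9
+7 pad (align 8)
@16: start_time [8B, align 8] → 24
@24: prio [10B, align 2] → 34
+2 pad (align 4)
@36: pid [4B, align 4] → 40
@40: refcount [4B, align 4] → 44
+4 pad (align 8)
@48: rss [8B, align 8] → 56
size 56, align 8
array of 3: 3 × 56 = 168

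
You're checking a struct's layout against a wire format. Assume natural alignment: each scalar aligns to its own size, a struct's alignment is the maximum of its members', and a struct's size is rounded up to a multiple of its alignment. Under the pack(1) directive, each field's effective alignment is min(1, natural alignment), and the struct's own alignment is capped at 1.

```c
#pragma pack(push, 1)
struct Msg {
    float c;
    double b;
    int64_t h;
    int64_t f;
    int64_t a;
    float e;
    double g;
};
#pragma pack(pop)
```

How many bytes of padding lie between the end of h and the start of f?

@0: c [4B, align 1] → 4
@4: b [8B, align 1] → 12
@12: h [8B, align 1] → 20
@20: f [8B, align 1] → 28

0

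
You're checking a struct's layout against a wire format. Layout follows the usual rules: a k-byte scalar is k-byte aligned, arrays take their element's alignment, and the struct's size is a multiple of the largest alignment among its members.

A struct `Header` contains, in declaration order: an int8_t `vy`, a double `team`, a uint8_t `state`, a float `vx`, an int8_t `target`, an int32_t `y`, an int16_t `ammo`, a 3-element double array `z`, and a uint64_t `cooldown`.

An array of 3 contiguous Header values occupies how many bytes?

216

vy at 0 (size 1, align 1) → ends 1
pad 7 to align 8 for team
team at 8 (size 8, align 8) → ends 16
state at 16 (size 1, align 1) → ends 17
pad 3 to align 4 for vx
vx at 20 (size 4, align 4) → ends 24
target at 24 (size 1, align 1) → ends 25
pad 3 to align 4 for y
y at 28 (size 4, align 4) → ends 32
ammo at 32 (size 2, align 2) → ends 34
pad 6 to align 8 for z
z at 40 (size 24, align 8) → ends 64
cooldown at 64 (size 8, align 8) → ends 72
total 72 bytes, alignment 8
array of 3: 3 × 72 = 216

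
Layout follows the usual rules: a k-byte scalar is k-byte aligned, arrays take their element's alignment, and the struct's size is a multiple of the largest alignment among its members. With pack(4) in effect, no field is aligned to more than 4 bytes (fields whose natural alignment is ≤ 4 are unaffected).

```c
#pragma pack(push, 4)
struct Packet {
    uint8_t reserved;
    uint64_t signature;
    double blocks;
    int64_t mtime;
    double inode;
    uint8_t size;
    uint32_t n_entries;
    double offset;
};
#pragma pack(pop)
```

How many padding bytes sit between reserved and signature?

@0: reserved [1B, align 1] → 1
+3 pad (align 4)
@4: signature [8B, align 4] → 12

3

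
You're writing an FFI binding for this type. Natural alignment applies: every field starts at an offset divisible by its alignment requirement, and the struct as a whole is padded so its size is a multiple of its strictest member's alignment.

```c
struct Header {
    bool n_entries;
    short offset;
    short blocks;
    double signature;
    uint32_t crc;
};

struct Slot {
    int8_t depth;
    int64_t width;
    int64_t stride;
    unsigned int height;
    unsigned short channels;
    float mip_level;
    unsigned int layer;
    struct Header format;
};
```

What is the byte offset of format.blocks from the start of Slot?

44

Header: n_entries at 0 (size 1, align 1) → ends 1; pad 1 to align 2 for offset; offset at 2 (size 2, align 2) → ends 4; blocks at 4 (size 2, align 2) → ends 6; pad 2 to align 8 for signature; signature at 8 (size 8, align 8) → ends 16; crc at 16 (size 4, align 4) → ends 20; tail pad 4 to reach multiple of 8; total 24 bytes, alignment 8
depth at 0 (size 1, align 1) → ends 1
pad 7 to align 8 for width
width at 8 (size 8, align 8) → ends 16
stride at 16 (size 8, align 8) → ends 24
height at 24 (size 4, align 4) → ends 28
channels at 28 (size 2, align 2) → ends 30
pad 2 to align 4 for mip_level
mip_level at 32 (size 4, align 4) → ends 36
layer at 36 (size 4, align 4) → ends 40
format at 40 (size 24, align 8) → ends 64
within Header: blocks at 4
40 + 4 = 44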